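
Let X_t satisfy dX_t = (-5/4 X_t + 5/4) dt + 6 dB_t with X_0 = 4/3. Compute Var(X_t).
Var(X_t) = 72/5 - 72*exp(-5*t/2)/5

The variance V(t) = Var(X_t) satisfies V'(t) = 2 a V(t) + c^2 with V(0) = 0 (drift coefficient is linear in X, diffusion is constant). With a = -5/4, c = 6, the solution is
  V(t) = (c^2 / (2 a)) * (exp(2 a t) - 1)
       = (6^2 / (2*(-5/4))) * (exp((-5/2) t) - 1)
       = 72/5 - 72*exp(-5*t/2)/5.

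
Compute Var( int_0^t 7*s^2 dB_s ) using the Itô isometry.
Var = 49*t^5/5

The Itô integral of a deterministic integrand f(s) has mean 0 because each increment f(s) * (B_{s+ds} - B_s) has mean 0. By the Itô isometry:
  Var( int_0^t f(s) dB_s ) = E[ (int_0^t f(s) dB_s)^2 ] = int_0^t f(s)^2 ds.
Here f(s) = 7*s^2, so f(s)^2 = 49*s^4. Integrate:
  int_0^t (49*s^4) ds = 49*t^5/5.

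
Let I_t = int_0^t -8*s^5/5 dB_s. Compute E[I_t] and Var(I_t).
E[I_t] = 0; Var(I_t) = 64*t^11/275

The Itô integral of a deterministic integrand f(s) has mean 0 because each increment f(s) * (B_{s+ds} - B_s) has mean 0. By the Itô isometry:
  Var( int_0^t f(s) dB_s ) = E[ (int_0^t f(s) dB_s)^2 ] = int_0^t f(s)^2 ds.
Here f(s) = -8*s^5/5, so f(s)^2 = 64*s^10/25. Integrate:
  int_0^t (64*s^10/25) ds = 64*t^11/275.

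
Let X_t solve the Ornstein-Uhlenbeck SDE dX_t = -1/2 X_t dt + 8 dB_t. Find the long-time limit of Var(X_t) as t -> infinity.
lim Var(X_t) = 64

The OU SDE dX = -theta X dt + sigma dB admits the integrating factor exp(theta t): d(exp(theta t) X_t) = sigma exp(theta t) dB_t. Integrating from 0 to t gives X_t = x_0 * exp(-theta t) + sigma * int_0^t exp(-theta (t-s)) dB_s for any initial x_0. The Itô integral has variance (by the Itô isometry) sigma^2 * int_0^t exp(-2 theta (t - s)) ds = sigma^2 * (1 - exp(-2 theta t)) / (2 theta), independent of x_0.
With theta = 1/2, sigma = 8:
  Var(X_t) = (8)^2 * (1 - exp(-2*1/2 t)) / (2 * 1/2) = 64 - 64*exp(-t).
As t -> infinity, exp(-2*1/2 t) -> 0, so the stationary variance is sigma^2 / (2 theta) = 64.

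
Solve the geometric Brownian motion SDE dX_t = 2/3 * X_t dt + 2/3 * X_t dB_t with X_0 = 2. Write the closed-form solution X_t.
X_t = 2 * exp((4/9) * t + (2/3) * B_t)

For GBM dX = mu X dt + sigma X dB with X_0 = x_0, apply Itô to Y = log X: dY = (mu - sigma^2/2) dt + sigma dB, so Y_t = log(x_0) + (mu - sigma^2/2) t + sigma B_t and hence X_t = x_0 * exp((mu - sigma^2/2) t + sigma B_t).
With mu = 2/3, sigma = 2/3, x_0 = 2, this gives:
  X_t = 2 * exp((4/9) * t + (2/3) * B_t).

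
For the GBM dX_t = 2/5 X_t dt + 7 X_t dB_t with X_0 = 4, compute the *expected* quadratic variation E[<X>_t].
E[<X>_t] = 3920*exp(249*t/5)/249 - 3920/249

<X>_t = int_0^t (7 * X_s)^2 ds. Taking expectation inside the integral: E[<X>_t] = 7^2 * int_0^t E[X_s^2] ds. For GBM, E[X_s^2] = x_0^2 * exp((2 mu + sigma^2) s). Integrating:
  E[<X>_t] = 7^2 * 4^2 * (exp((2*(2/5) + 7^2) t) - 1) / (2*(2/5) + 7^2)
           = 7^2 * 4^2 * (exp((249/5) t) - 1) / (249/5) = 3920*exp(249*t/5)/249 - 3920/249.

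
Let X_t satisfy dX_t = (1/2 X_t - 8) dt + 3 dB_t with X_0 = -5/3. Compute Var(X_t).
Var(X_t) = 9*exp(t) - 9

The variance V(t) = Var(X_t) satisfies V'(t) = 2 a V(t) + c^2 with V(0) = 0 (drift coefficient is linear in X, diffusion is constant). With a = 1/2, c = 3, the solution is
  V(t) = (c^2 / (2 a)) * (exp(2 a t) - 1)
       = (3^2 / (2*(1/2))) * (exp(1 t) - 1)
       = 9*exp(t) - 9.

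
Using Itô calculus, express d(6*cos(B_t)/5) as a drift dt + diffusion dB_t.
d(6*cos(B_t)/5) = (-3*cos(B_t)/5) dt + (-6*sin(B_t)/5) dB_t

Itô's formula for f(B_t) gives d f(B_t) = f'(B_t) dB_t + (1/2) f''(B_t) dt. Compute derivatives of f(x) = 6*cos(x)/5:
  f'(x)  = -6*sin(x)/5
  f''(x) = -6*cos(x)/5
Substitute x = B_t and multiply the f'' term by 1/2:
  drift     = (1/2) * (-6*cos(x)/5) evaluated at B_t = -3*cos(B_t)/5
  diffusion = (-6*sin(x)/5) evaluated at B_t = -6*sin(B_t)/5
Therefore d(6*cos(B_t)/5) = (-3*cos(B_t)/5) dt + (-6*sin(B_t)/5) dB_t.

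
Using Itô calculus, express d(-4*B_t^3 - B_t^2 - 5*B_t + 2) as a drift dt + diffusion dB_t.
d(-4*B_t^3 - B_t^2 - 5*B_t + 2) = (-12*B_t - 1) dt + (-12*B_t^2 - 2*B_t - 5) dB_t

Itô's formula for f(B_t) gives d f(B_t) = f'(B_t) dB_t + (1/2) f''(B_t) dt. Compute derivatives of f(x) = -4*x^3 - x^2 - 5*x + 2:
  f'(x)  = -12*x^2 - 2*x - 5
  f''(x) = -24*x - 2
Substitute x = B_t and multiply the f'' term by 1/2:
  drift     = (1/2) * (-24*x - 2) evaluated at B_t = -12*B_t - 1
  diffusion = (-12*x^2 - 2*x - 5) evaluated at B_t = -12*B_t^2 - 2*B_t - 5
Therefore d(-4*B_t^3 - B_t^2 - 5*B_t + 2) = (-12*B_t - 1) dt + (-12*B_t^2 - 2*B_t - 5) dB_t.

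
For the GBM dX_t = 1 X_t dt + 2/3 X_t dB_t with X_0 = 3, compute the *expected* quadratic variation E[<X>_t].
E[<X>_t] = 18*exp(22*t/9)/11 - 18/11

<X>_t = int_0^t ((2/3) * X_s)^2 ds. Taking expectation inside the integral: E[<X>_t] = (2/3)^2 * int_0^t E[X_s^2] ds. For GBM, E[X_s^2] = x_0^2 * exp((2 mu + sigma^2) s). Integrating:
  E[<X>_t] = (2/3)^2 * 3^2 * (exp((2*1 + (2/3)^2) t) - 1) / (2*1 + (2/3)^2)
           = (2/3)^2 * 3^2 * (exp((22/9) t) - 1) / (22/9) = 18*exp(22*t/9)/11 - 18/11.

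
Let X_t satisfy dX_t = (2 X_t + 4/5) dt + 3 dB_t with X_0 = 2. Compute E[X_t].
E[X_t] = 12*exp(2*t)/5 - 2/5

Taking expectations and using E[dB_t] = 0, the mean m(t) = E[X_t] satisfies the ODE m'(t) = a m(t) + b with m(0) = x_0. With a = 2, b = 4/5, x_0 = 2, the solution is
  m(t) = x_0 * exp(a t) + (b/a) * (exp(a t) - 1)
       = 2 * exp(2 t) + ((4/5)/2) * (exp(2 t) - 1)
       = 12*exp(2*t)/5 - 2/5.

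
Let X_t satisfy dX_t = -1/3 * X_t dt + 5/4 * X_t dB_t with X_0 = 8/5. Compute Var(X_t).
Var(X_t) = (64*exp(25*t/16) - 64)*exp(-2*t/3)/25

For GBM dX = mu X dt + sigma X dB with X_0 = x_0, apply Itô to Y = log X: dY = (mu - sigma^2/2) dt + sigma dB, so Y_t = log(x_0) + (mu - sigma^2/2) t + sigma B_t and hence X_t = x_0 * exp((mu - sigma^2/2) t + sigma B_t).
With mu = -1/3, sigma = 5/4, x_0 = 8/5, this gives:
  X_t = 8/5 * exp((-107/96) * t + (5/4) * B_t).
Since sigma*B_t ~ Normal(0, sigma^2 t), E[exp(sigma*B_t)] = exp(sigma^2 t / 2); so E[X_t] = x_0 * exp((mu - sigma^2/2) t) * exp(sigma^2 t / 2) = x_0 * exp(mu t) = 8*exp(-t/3)/5.
Var(X_t) = E[X_t^2] - (E[X_t])^2 = x_0^2 * exp(2 mu t) * (exp(sigma^2 t) - 1) = (64*exp(25*t/16) - 64)*exp(-2*t/3)/25.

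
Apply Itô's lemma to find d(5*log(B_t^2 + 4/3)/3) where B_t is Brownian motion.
d(5*log(B_t^2 + 4/3)/3) = (5*(4 - 3*B_t^2)/(3*B_t^2 + 4)^2) dt + (10*B_t/(3*B_t^2 + 4)) dB_t

Itô's formula for f(B_t) gives d f(B_t) = f'(B_t) dB_t + (1/2) f''(B_t) dt. Compute derivatives of f(x) = 5*log(x^2 + 4/3)/3:
  f'(x)  = 10*x/(3*x^2 + 4)
  f''(x) = 10*(4 - 3*x^2)/(3*x^2 + 4)^2
Substitute x = B_t and multiply the f'' term by 1/2:
  drift     = (1/2) * (10*(4 - 3*x^2)/(3*x^2 + 4)^2) evaluated at B_t = 5*(4 - 3*B_t^2)/(3*B_t^2 + 4)^2
  diffusion = (10*x/(3*x^2 + 4)) evaluated at B_t = 10*B_t/(3*B_t^2 + 4)
Therefore d(5*log(B_t^2 + 4/3)/3) = (5*(4 - 3*B_t^2)/(3*B_t^2 + 4)^2) dt + (10*B_t/(3*B_t^2 + 4)) dB_t.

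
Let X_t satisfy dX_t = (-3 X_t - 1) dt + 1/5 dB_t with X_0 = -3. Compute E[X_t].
E[X_t] = -1/3 - 8*exp(-3*t)/3

Taking expectations and using E[dB_t] = 0, the mean m(t) = E[X_t] satisfies the ODE m'(t) = a m(t) + b with m(0) = x_0. With a = -3, b = -1, x_0 = -3, the solution is
  m(t) = x_0 * exp(a t) + (b/a) * (exp(a t) - 1)
       = (-3) * exp((-3) t) + ((-1)/(-3)) * (exp((-3) t) - 1)
       = -1/3 - 8*exp(-3*t)/3.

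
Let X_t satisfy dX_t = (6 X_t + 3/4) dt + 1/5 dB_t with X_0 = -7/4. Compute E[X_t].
E[X_t] = -13*exp(6*t)/8 - 1/8

Taking expectations and using E[dB_t] = 0, the mean m(t) = E[X_t] satisfies the ODE m'(t) = a m(t) + b with m(0) = x_0. With a = 6, b = 3/4, x_0 = -7/4, the solution is
  m(t) = x_0 * exp(a t) + (b/a) * (exp(a t) - 1)
       = (-7/4) * exp(6 t) + ((3/4)/6) * (exp(6 t) - 1)
       = -13*exp(6*t)/8 - 1/8.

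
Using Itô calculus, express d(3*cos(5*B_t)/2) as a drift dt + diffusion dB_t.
d(3*cos(5*B_t)/2) = (-75*cos(5*B_t)/4) dt + (-15*sin(5*B_t)/2) dB_t

Itô's formula for f(B_t) gives d f(B_t) = f'(B_t) dB_t + (1/2) f''(B_t) dt. Compute derivatives of f(x) = 3*cos(5*x)/2:
  f'(x)  = -15*sin(5*x)/2
  f''(x) = -75*cos(5*x)/2
Substitute x = B_t and multiply the f'' term by 1/2:
  drift     = (1/2) * (-75*cos(5*x)/2) evaluated at B_t = -75*cos(5*B_t)/4
  diffusion = (-15*sin(5*x)/2) evaluated at B_t = -15*sin(5*B_t)/2
Therefore d(3*cos(5*B_t)/2) = (-75*cos(5*B_t)/4) dt + (-15*sin(5*B_t)/2) dB_t.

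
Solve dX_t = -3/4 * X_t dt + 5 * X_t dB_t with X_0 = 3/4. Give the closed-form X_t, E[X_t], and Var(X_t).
X_t = 3/4 * exp((-53/4) t + (5) B_t); E[X_t] = 3*exp(-3*t/4)/4; Var(X_t) = (9*exp(25*t) - 9)*exp(-3*t/2)/16

For GBM dX = mu X dt + sigma X dB with X_0 = x_0, apply Itô to Y = log X: dY = (mu - sigma^2/2) dt + sigma dB, so Y_t = log(x_0) + (mu - sigma^2/2) t + sigma B_t and hence X_t = x_0 * exp((mu - sigma^2/2) t + sigma B_t).
With mu = -3/4, sigma = 5, x_0 = 3/4, this gives:
  X_t = 3/4 * exp((-53/4) * t + (5) * B_t).
Since sigma*B_t ~ Normal(0, sigma^2 t), E[exp(sigma*B_t)] = exp(sigma^2 t / 2); so E[X_t] = x_0 * exp((mu - sigma^2/2) t) * exp(sigma^2 t / 2) = x_0 * exp(mu t) = 3*exp(-3*t/4)/4.
Var(X_t) = E[X_t^2] - (E[X_t])^2 = x_0^2 * exp(2 mu t) * (exp(sigma^2 t) - 1) = (9*exp(25*t) - 9)*exp(-3*t/2)/16.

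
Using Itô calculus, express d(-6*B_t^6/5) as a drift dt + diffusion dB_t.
d(-6*B_t^6/5) = (-18*B_t^4) dt + (-36*B_t^5/5) dB_t

Itô's formula for f(B_t) gives d f(B_t) = f'(B_t) dB_t + (1/2) f''(B_t) dt. Compute derivatives of f(x) = -6*x^6/5:
  f'(x)  = -36*x^5/5
  f''(x) = -36*x^4
Substitute x = B_t and multiply the f'' term by 1/2:
  drift     = (1/2) * (-36*x^4) evaluated at B_t = -18*B_t^4
  diffusion = (-36*x^5/5) evaluated at B_t = -36*B_t^5/5
Therefore d(-6*B_t^6/5) = (-18*B_t^4) dt + (-36*B_t^5/5) dB_t.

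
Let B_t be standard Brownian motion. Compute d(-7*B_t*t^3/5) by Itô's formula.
d(-7*B_t*t^3/5) = (-21*B_t*t^2/5) dt + (-7*t^3/5) dB_t

Itô's formula for f(t, x): d f(t, B_t) = (f_t + (1/2) f_xx) dt + f_x dB_t. Compute partials of f(t, x) = -7*t^3*x/5:
  f_t(t,x)  = -21*t^2*x/5
  f_x(t,x)  = -7*t^3/5
  f_xx(t,x) = 0
Assemble drift = f_t + (1/2) f_xx = -21*t^2*x/5 and diffusion = f_x = -7*t^3/5. Substituting x = B_t:
  d(-7*B_t*t^3/5) = (-21*B_t*t^2/5) dt + (-7*t^3/5) dB_t.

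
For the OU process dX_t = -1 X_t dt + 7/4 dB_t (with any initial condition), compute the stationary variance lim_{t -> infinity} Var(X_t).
lim Var(X_t) = 49/32

The OU SDE dX = -theta X dt + sigma dB admits the integrating factor exp(theta t): d(exp(theta t) X_t) = sigma exp(theta t) dB_t. Integrating from 0 to t gives X_t = x_0 * exp(-theta t) + sigma * int_0^t exp(-theta (t-s)) dB_s for any initial x_0. The Itô integral has variance (by the Itô isometry) sigma^2 * int_0^t exp(-2 theta (t - s)) ds = sigma^2 * (1 - exp(-2 theta t)) / (2 theta), independent of x_0.
With theta = 1, sigma = 7/4:
  Var(X_t) = (7/4)^2 * (1 - exp(-2*1 t)) / (2 * 1) = 49/32 - 49*exp(-2*t)/32.
As t -> infinity, exp(-2*1 t) -> 0, so the stationary variance is sigma^2 / (2 theta) = 49/32.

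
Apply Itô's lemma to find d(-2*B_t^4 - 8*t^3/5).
d(-2*B_t^4 - 8*t^3/5) = (-12*B_t^2 - 24*t^2/5) dt + (-8*B_t^3) dB_t

Itô's formula for f(t, x): d f(t, B_t) = (f_t + (1/2) f_xx) dt + f_x dB_t. Compute partials of f(t, x) = -8*t^3/5 - 2*x^4:
  f_t(t,x)  = -24*t^2/5
  f_x(t,x)  = -8*x^3
  f_xx(t,x) = -24*x^2
Assemble drift = f_t + (1/2) f_xx = -24*t^2/5 - 12*x^2 and diffusion = f_x = -8*x^3. Substituting x = B_t:
  d(-2*B_t^4 - 8*t^3/5) = (-12*B_t^2 - 24*t^2/5) dt + (-8*B_t^3) dB_t.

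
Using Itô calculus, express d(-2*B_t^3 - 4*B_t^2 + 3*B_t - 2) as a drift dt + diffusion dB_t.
d(-2*B_t^3 - 4*B_t^2 + 3*B_t - 2) = (-6*B_t - 4) dt + (-6*B_t^2 - 8*B_t + 3) dB_t

Itô's formula for f(B_t) gives d f(B_t) = f'(B_t) dB_t + (1/2) f''(B_t) dt. Compute derivatives of f(x) = -2*x^3 - 4*x^2 + 3*x - 2:
  f'(x)  = -6*x^2 - 8*x + 3
  f''(x) = -12*x - 8
Substitute x = B_t and multiply the f'' term by 1/2:
  drift     = (1/2) * (-12*x - 8) evaluated at B_t = -6*B_t - 4
  diffusion = (-6*x^2 - 8*x + 3) evaluated at B_t = -6*B_t^2 - 8*B_t + 3
Therefore d(-2*B_t^3 - 4*B_t^2 + 3*B_t - 2) = (-6*B_t - 4) dt + (-6*B_t^2 - 8*B_t + 3) dB_t.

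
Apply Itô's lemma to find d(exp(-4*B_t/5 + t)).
d(exp(-4*B_t/5 + t)) = (33*exp(-4*B_t/5 + t)/25) dt + (-4*exp(-4*B_t/5 + t)/5) dB_t

Itô's formula for f(t, x): d f(t, B_t) = (f_t + (1/2) f_xx) dt + f_x dB_t. Compute partials of f(t, x) = exp(t - 4*x/5):
  f_t(t,x)  = exp(t - 4*x/5)
  f_x(t,x)  = -4*exp(t - 4*x/5)/5
  f_xx(t,x) = 16*exp(t - 4*x/5)/25
Assemble drift = f_t + (1/2) f_xx = 33*exp(t - 4*x/5)/25 and diffusion = f_x = -4*exp(t - 4*x/5)/5. Substituting x = B_t:
  d(exp(-4*B_t/5 + t)) = (33*exp(-4*B_t/5 + t)/25) dt + (-4*exp(-4*B_t/5 + t)/5) dB_t.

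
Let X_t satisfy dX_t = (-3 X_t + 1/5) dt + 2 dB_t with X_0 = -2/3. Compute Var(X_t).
Var(X_t) = 2/3 - 2*exp(-6*t)/3

The variance V(t) = Var(X_t) satisfies V'(t) = 2 a V(t) + c^2 with V(0) = 0 (drift coefficient is linear in X, diffusion is constant). With a = -3, c = 2, the solution is
  V(t) = (c^2 / (2 a)) * (exp(2 a t) - 1)
       = (2^2 / (2*(-3))) * (exp((-6) t) - 1)
       = 2/3 - 2*exp(-6*t)/3.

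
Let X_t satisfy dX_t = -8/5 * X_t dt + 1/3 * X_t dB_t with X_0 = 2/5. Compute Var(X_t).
Var(X_t) = (4*exp(t/9) - 4)*exp(-16*t/5)/25

For GBM dX = mu X dt + sigma X dB with X_0 = x_0, apply Itô to Y = log X: dY = (mu - sigma^2/2) dt + sigma dB, so Y_t = log(x_0) + (mu - sigma^2/2) t + sigma B_t and hence X_t = x_0 * exp((mu - sigma^2/2) t + sigma B_t).
With mu = -8/5, sigma = 1/3, x_0 = 2/5, this gives:
  X_t = 2/5 * exp((-149/90) * t + (1/3) * B_t).
Since sigma*B_t ~ Normal(0, sigma^2 t), E[exp(sigma*B_t)] = exp(sigma^2 t / 2); so E[X_t] = x_0 * exp((mu - sigma^2/2) t) * exp(sigma^2 t / 2) = x_0 * exp(mu t) = 2*exp(-8*t/5)/5.
Var(X_t) = E[X_t^2] - (E[X_t])^2 = x_0^2 * exp(2 mu t) * (exp(sigma^2 t) - 1) = (4*exp(t/9) - 4)*exp(-16*t/5)/25.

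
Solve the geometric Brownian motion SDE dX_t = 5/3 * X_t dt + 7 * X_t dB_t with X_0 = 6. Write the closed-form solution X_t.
X_t = 6 * exp((-137/6) * t + (7) * B_t)

For GBM dX = mu X dt + sigma X dB with X_0 = x_0, apply Itô to Y = log X: dY = (mu - sigma^2/2) dt + sigma dB, so Y_t = log(x_0) + (mu - sigma^2/2) t + sigma B_t and hence X_t = x_0 * exp((mu - sigma^2/2) t + sigma B_t).
With mu = 5/3, sigma = 7, x_0 = 6, this gives:
  X_t = 6 * exp((-137/6) * t + (7) * B_t).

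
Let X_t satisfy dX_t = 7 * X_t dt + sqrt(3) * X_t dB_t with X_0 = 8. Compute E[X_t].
E[X_t] = 8*exp(7*t)

For GBM dX = mu X dt + sigma X dB with X_0 = x_0, apply Itô to Y = log X: dY = (mu - sigma^2/2) dt + sigma dB, so Y_t = log(x_0) + (mu - sigma^2/2) t + sigma B_t and hence X_t = x_0 * exp((mu - sigma^2/2) t + sigma B_t).
With mu = 7, sigma = sqrt(3), x_0 = 8, this gives:
  X_t = 8 * exp((11/2) * t + (sqrt(3)) * B_t).
Since sigma*B_t ~ Normal(0, sigma^2 t), E[exp(sigma*B_t)] = exp(sigma^2 t / 2); so E[X_t] = x_0 * exp((mu - sigma^2/2) t) * exp(sigma^2 t / 2) = x_0 * exp(mu t) = 8*exp(7*t).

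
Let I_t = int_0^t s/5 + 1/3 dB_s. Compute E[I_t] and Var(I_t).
E[I_t] = 0; Var(I_t) = t*(3*t^2 + 15*t + 25)/225

The Itô integral of a deterministic integrand f(s) has mean 0 because each increment f(s) * (B_{s+ds} - B_s) has mean 0. By the Itô isometry:
  Var( int_0^t f(s) dB_s ) = E[ (int_0^t f(s) dB_s)^2 ] = int_0^t f(s)^2 ds.
Here f(s) = s/5 + 1/3, so f(s)^2 = (3*s + 5)^2/225. Integrate:
  int_0^t ((3*s + 5)^2/225) ds = t*(3*t^2 + 15*t + 25)/225.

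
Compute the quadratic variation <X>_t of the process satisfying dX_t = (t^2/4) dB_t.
<X>_t = t^5/80

For an Itô process dX_t = a(t) dt + b(t) dB_t, the quadratic variation is <X>_t = int_0^t b(s)^2 ds (the drift term does not contribute). Here b(s) = s^2/4, so
  b(s)^2 = s^4/16.
Integrating from 0 to t:
  <X>_t = int_0^t (s^4/16) ds = t^5/80.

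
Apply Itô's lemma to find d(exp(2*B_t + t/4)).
d(exp(2*B_t + t/4)) = (9*exp(2*B_t + t/4)/4) dt + (2*exp(2*B_t + t/4)) dB_t

Itô's formula for f(t, x): d f(t, B_t) = (f_t + (1/2) f_xx) dt + f_x dB_t. Compute partials of f(t, x) = exp(t/4 + 2*x):
  f_t(t,x)  = exp(t/4 + 2*x)/4
  f_x(t,x)  = 2*exp(t/4 + 2*x)
  f_xx(t,x) = 4*exp(t/4 + 2*x)
Assemble drift = f_t + (1/2) f_xx = 9*exp(t/4 + 2*x)/4 and diffusion = f_x = 2*exp(t/4 + 2*x). Substituting x = B_t:
  d(exp(2*B_t + t/4)) = (9*exp(2*B_t + t/4)/4) dt + (2*exp(2*B_t + t/4)) dB_t.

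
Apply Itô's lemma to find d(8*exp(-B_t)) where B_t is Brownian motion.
d(8*exp(-B_t)) = (4*exp(-B_t)) dt + (-8*exp(-B_t)) dB_t

Itô's formula for f(B_t) gives d f(B_t) = f'(B_t) dB_t + (1/2) f''(B_t) dt. Compute derivatives of f(x) = 8*exp(-x):
  f'(x)  = -8*exp(-x)
  f''(x) = 8*exp(-x)
Substitute x = B_t and multiply the f'' term by 1/2:
  drift     = (1/2) * (8*exp(-x)) evaluated at B_t = 4*exp(-B_t)
  diffusion = (-8*exp(-x)) evaluated at B_t = -8*exp(-B_t)
Therefore d(8*exp(-B_t)) = (4*exp(-B_t)) dt + (-8*exp(-B_t)) dB_t.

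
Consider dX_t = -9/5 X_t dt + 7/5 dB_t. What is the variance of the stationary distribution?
lim Var(X_t) = 49/90

The OU SDE dX = -theta X dt + sigma dB admits the integrating factor exp(theta t): d(exp(theta t) X_t) = sigma exp(theta t) dB_t. Integrating from 0 to t gives X_t = x_0 * exp(-theta t) + sigma * int_0^t exp(-theta (t-s)) dB_s for any initial x_0. The Itô integral has variance (by the Itô isometry) sigma^2 * int_0^t exp(-2 theta (t - s)) ds = sigma^2 * (1 - exp(-2 theta t)) / (2 theta), independent of x_0.
With theta = 9/5, sigma = 7/5:
  Var(X_t) = (7/5)^2 * (1 - exp(-2*9/5 t)) / (2 * 9/5) = 49/90 - 49*exp(-18*t/5)/90.
As t -> infinity, exp(-2*9/5 t) -> 0, so the stationary variance is sigma^2 / (2 theta) = 49/90.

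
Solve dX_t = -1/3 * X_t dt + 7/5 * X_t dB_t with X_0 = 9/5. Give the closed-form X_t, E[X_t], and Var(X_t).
X_t = 9/5 * exp((-197/150) t + (7/5) B_t); E[X_t] = 9*exp(-t/3)/5; Var(X_t) = (81*exp(49*t/25) - 81)*exp(-2*t/3)/25

For GBM dX = mu X dt + sigma X dB with X_0 = x_0, apply Itô to Y = log X: dY = (mu - sigma^2/2) dt + sigma dB, so Y_t = log(x_0) + (mu - sigma^2/2) t + sigma B_t and hence X_t = x_0 * exp((mu - sigma^2/2) t + sigma B_t).
With mu = -1/3, sigma = 7/5, x_0 = 9/5, this gives:
  X_t = 9/5 * exp((-197/150) * t + (7/5) * B_t).
Since sigma*B_t ~ Normal(0, sigma^2 t), E[exp(sigma*B_t)] = exp(sigma^2 t / 2); so E[X_t] = x_0 * exp((mu - sigma^2/2) t) * exp(sigma^2 t / 2) = x_0 * exp(mu t) = 9*exp(-t/3)/5.
Var(X_t) = E[X_t^2] - (E[X_t])^2 = x_0^2 * exp(2 mu t) * (exp(sigma^2 t) - 1) = (81*exp(49*t/25) - 81)*exp(-2*t/3)/25.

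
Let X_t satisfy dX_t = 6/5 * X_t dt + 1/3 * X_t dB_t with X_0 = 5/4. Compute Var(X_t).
Var(X_t) = 25*(exp(t/9) - 1)*exp(12*t/5)/16

For GBM dX = mu X dt + sigma X dB with X_0 = x_0, apply Itô to Y = log X: dY = (mu - sigma^2/2) dt + sigma dB, so Y_t = log(x_0) + (mu - sigma^2/2) t + sigma B_t and hence X_t = x_0 * exp((mu - sigma^2/2) t + sigma B_t).
With mu = 6/5, sigma = 1/3, x_0 = 5/4, this gives:
  X_t = 5/4 * exp((103/90) * t + (1/3) * B_t).
Since sigma*B_t ~ Normal(0, sigma^2 t), E[exp(sigma*B_t)] = exp(sigma^2 t / 2); so E[X_t] = x_0 * exp((mu - sigma^2/2) t) * exp(sigma^2 t / 2) = x_0 * exp(mu t) = 5*exp(6*t/5)/4.
Var(X_t) = E[X_t^2] - (E[X_t])^2 = x_0^2 * exp(2 mu t) * (exp(sigma^2 t) - 1) = 25*(exp(t/9) - 1)*exp(12*t/5)/16.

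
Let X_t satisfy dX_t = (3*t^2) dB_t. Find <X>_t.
<X>_t = 9*t^5/5

For an Itô process dX_t = a(t) dt + b(t) dB_t, the quadratic variation is <X>_t = int_0^t b(s)^2 ds (the drift term does not contribute). Here b(s) = 3*s^2, so
  b(s)^2 = 9*s^4.
Integrating from 0 to t:
  <X>_t = int_0^t (9*s^4) ds = 9*t^5/5.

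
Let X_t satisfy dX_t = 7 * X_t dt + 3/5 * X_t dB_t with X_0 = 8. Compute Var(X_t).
Var(X_t) = 64*(exp(9*t/25) - 1)*exp(14*t)

For GBM dX = mu X dt + sigma X dB with X_0 = x_0, apply Itô to Y = log X: dY = (mu - sigma^2/2) dt + sigma dB, so Y_t = log(x_0) + (mu - sigma^2/2) t + sigma B_t and hence X_t = x_0 * exp((mu - sigma^2/2) t + sigma B_t).
With mu = 7, sigma = 3/5, x_0 = 8, this gives:
  X_t = 8 * exp((341/50) * t + (3/5) * B_t).
Since sigma*B_t ~ Normal(0, sigma^2 t), E[exp(sigma*B_t)] = exp(sigma^2 t / 2); so E[X_t] = x_0 * exp((mu - sigma^2/2) t) * exp(sigma^2 t / 2) = x_0 * exp(mu t) = 8*exp(7*t).
Var(X_t) = E[X_t^2] - (E[X_t])^2 = x_0^2 * exp(2 mu t) * (exp(sigma^2 t) - 1) = 64*(exp(9*t/25) - 1)*exp(14*t).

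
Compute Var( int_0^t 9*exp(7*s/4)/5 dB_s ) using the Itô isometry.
Var = 162*exp(7*t/2)/175 - 162/175

The Itô integral of a deterministic integrand f(s) has mean 0 because each increment f(s) * (B_{s+ds} - B_s) has mean 0. By the Itô isometry:
  Var( int_0^t f(s) dB_s ) = E[ (int_0^t f(s) dB_s)^2 ] = int_0^t f(s)^2 ds.
Here f(s) = 9*exp(7*s/4)/5, so f(s)^2 = 81*exp(7*s/2)/25. Integrate:
  int_0^t (81*exp(7*s/2)/25) ds = 162*exp(7*t/2)/175 - 162/175.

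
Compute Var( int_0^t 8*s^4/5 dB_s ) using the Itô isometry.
Var = 64*t^9/225

The Itô integral of a deterministic integrand f(s) has mean 0 because each increment f(s) * (B_{s+ds} - B_s) has mean 0. By the Itô isometry:
  Var( int_0^t f(s) dB_s ) = E[ (int_0^t f(s) dB_s)^2 ] = int_0^t f(s)^2 ds.
Here f(s) = 8*s^4/5, so f(s)^2 = 64*s^8/25. Integrate:
  int_0^t (64*s^8/25) ds = 64*t^9/225.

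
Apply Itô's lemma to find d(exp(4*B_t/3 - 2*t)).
d(exp(4*B_t/3 - 2*t)) = (-10*exp(4*B_t/3 - 2*t)/9) dt + (4*exp(4*B_t/3 - 2*t)/3) dB_t

Itô's formula for f(t, x): d f(t, B_t) = (f_t + (1/2) f_xx) dt + f_x dB_t. Compute partials of f(t, x) = exp(-2*t + 4*x/3):
  f_t(t,x)  = -2*exp(-2*t + 4*x/3)
  f_x(t,x)  = 4*exp(-2*t + 4*x/3)/3
  f_xx(t,x) = 16*exp(-2*t + 4*x/3)/9
Assemble drift = f_t + (1/2) f_xx = -10*exp(-2*t + 4*x/3)/9 and diffusion = f_x = 4*exp(-2*t + 4*x/3)/3. Substituting x = B_t:
  d(exp(4*B_t/3 - 2*t)) = (-10*exp(4*B_t/3 - 2*t)/9) dt + (4*exp(4*B_t/3 - 2*t)/3) dB_t.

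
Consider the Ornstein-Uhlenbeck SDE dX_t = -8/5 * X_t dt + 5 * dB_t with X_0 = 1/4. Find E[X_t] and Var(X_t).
E[X_t] = exp(-8*t/5)/4; Var(X_t) = 125/16 - 125*exp(-16*t/5)/16

The OU SDE dX = -theta X dt + sigma dB admits the integrating factor exp(theta t): d(exp(theta t) X_t) = sigma exp(theta t) dB_t. Integrating from 0 to t:
  X_t = x_0 * exp(-theta t) + sigma * int_0^t exp(-theta (t-s)) dB_s.
The Itô integral has mean 0 and (by the Itô isometry) variance sigma^2 * int_0^t exp(-2 theta (t - s)) ds = sigma^2 * (1 - exp(-2 theta t)) / (2 theta).
With theta = 8/5, sigma = 5, x_0 = 1/4:
  E[X_t] = 1/4 * exp(-8/5 t) = exp(-8*t/5)/4
  Var(X_t) = (5)^2 * (1 - exp(-2*8/5 t)) / (2 * 8/5) = 125/16 - 125*exp(-16*t/5)/16.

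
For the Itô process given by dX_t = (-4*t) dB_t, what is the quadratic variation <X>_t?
<X>_t = 16*t^3/3

For an Itô process dX_t = a(t) dt + b(t) dB_t, the quadratic variation is <X>_t = int_0^t b(s)^2 ds (the drift term does not contribute). Here b(s) = -4*s, so
  b(s)^2 = 16*s^2.
Integrating from 0 to t:
  <X>_t = int_0^t (16*s^2) ds = 16*t^3/3.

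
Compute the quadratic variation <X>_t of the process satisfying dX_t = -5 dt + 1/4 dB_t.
<X>_t = t/16

For an Itô process dX_t = a(t) dt + b(t) dB_t, the quadratic variation is <X>_t = int_0^t b(s)^2 ds (the drift term does not contribute). Here b(s) = 1/4, so
  b(s)^2 = 1/16.
Integrating from 0 to t:
  <X>_t = int_0^t (1/16) ds = t/16.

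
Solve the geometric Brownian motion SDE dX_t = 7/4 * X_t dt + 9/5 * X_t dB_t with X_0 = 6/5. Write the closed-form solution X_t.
X_t = 6/5 * exp((13/100) * t + (9/5) * B_t)

For GBM dX = mu X dt + sigma X dB with X_0 = x_0, apply Itô to Y = log X: dY = (mu - sigma^2/2) dt + sigma dB, so Y_t = log(x_0) + (mu - sigma^2/2) t + sigma B_t and hence X_t = x_0 * exp((mu - sigma^2/2) t + sigma B_t).
With mu = 7/4, sigma = 9/5, x_0 = 6/5, this gives:
  X_t = 6/5 * exp((13/100) * t + (9/5) * B_t).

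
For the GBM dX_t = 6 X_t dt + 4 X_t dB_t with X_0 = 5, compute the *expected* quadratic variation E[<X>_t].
E[<X>_t] = 100*exp(28*t)/7 - 100/7

<X>_t = int_0^t (4 * X_s)^2 ds. Taking expectation inside the integral: E[<X>_t] = 4^2 * int_0^t E[X_s^2] ds. For GBM, E[X_s^2] = x_0^2 * exp((2 mu + sigma^2) s). Integrating:
  E[<X>_t] = 4^2 * 5^2 * (exp((2*6 + 4^2) t) - 1) / (2*6 + 4^2)
           = 4^2 * 5^2 * (exp(28 t) - 1) / 28 = 100*exp(28*t)/7 - 100/7.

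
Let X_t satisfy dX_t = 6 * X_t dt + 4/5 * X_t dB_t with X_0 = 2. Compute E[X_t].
E[X_t] = 2*exp(6*t)

For GBM dX = mu X dt + sigma X dB with X_0 = x_0, apply Itô to Y = log X: dY = (mu - sigma^2/2) dt + sigma dB, so Y_t = log(x_0) + (mu - sigma^2/2) t + sigma B_t and hence X_t = x_0 * exp((mu - sigma^2/2) t + sigma B_t).
With mu = 6, sigma = 4/5, x_0 = 2, this gives:
  X_t = 2 * exp((142/25) * t + (4/5) * B_t).
Since sigma*B_t ~ Normal(0, sigma^2 t), E[exp(sigma*B_t)] = exp(sigma^2 t / 2); so E[X_t] = x_0 * exp((mu - sigma^2/2) t) * exp(sigma^2 t / 2) = x_0 * exp(mu t) = 2*exp(6*t).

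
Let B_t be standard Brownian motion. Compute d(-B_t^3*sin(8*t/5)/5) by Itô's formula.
d(-B_t^3*sin(8*t/5)/5) = (B_t*(-8*B_t^2*cos(8*t/5) - 15*sin(8*t/5))/25) dt + (-3*B_t^2*sin(8*t/5)/5) dB_t

Itô's formula for f(t, x): d f(t, B_t) = (f_t + (1/2) f_xx) dt + f_x dB_t. Compute partials of f(t, x) = -x^3*sin(8*t/5)/5:
  f_t(t,x)  = -8*x^3*cos(8*t/5)/25
  f_x(t,x)  = -3*x^2*sin(8*t/5)/5
  f_xx(t,x) = -6*x*sin(8*t/5)/5
Assemble drift = f_t + (1/2) f_xx = x*(-8*x^2*cos(8*t/5) - 15*sin(8*t/5))/25 and diffusion = f_x = -3*x^2*sin(8*t/5)/5. Substituting x = B_t:
  d(-B_t^3*sin(8*t/5)/5) = (B_t*(-8*B_t^2*cos(8*t/5) - 15*sin(8*t/5))/25) dt + (-3*B_t^2*sin(8*t/5)/5) dB_t.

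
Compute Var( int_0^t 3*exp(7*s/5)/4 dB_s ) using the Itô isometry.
Var = 45*exp(14*t/5)/224 - 45/224

The Itô integral of a deterministic integrand f(s) has mean 0 because each increment f(s) * (B_{s+ds} - B_s) has mean 0. By the Itô isometry:
  Var( int_0^t f(s) dB_s ) = E[ (int_0^t f(s) dB_s)^2 ] = int_0^t f(s)^2 ds.
Here f(s) = 3*exp(7*s/5)/4, so f(s)^2 = 9*exp(14*s/5)/16. Integrate:
  int_0^t (9*exp(14*s/5)/16) ds = 45*exp(14*t/5)/224 - 45/224.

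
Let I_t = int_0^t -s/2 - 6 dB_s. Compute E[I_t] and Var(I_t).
E[I_t] = 0; Var(I_t) = t*(t^2 + 36*t + 432)/12

The Itô integral of a deterministic integrand f(s) has mean 0 because each increment f(s) * (B_{s+ds} - B_s) has mean 0. By the Itô isometry:
  Var( int_0^t f(s) dB_s ) = E[ (int_0^t f(s) dB_s)^2 ] = int_0^t f(s)^2 ds.
Here f(s) = -s/2 - 6, so f(s)^2 = (s + 12)^2/4. Integrate:
  int_0^t ((s + 12)^2/4) ds = t*(t^2 + 36*t + 432)/12.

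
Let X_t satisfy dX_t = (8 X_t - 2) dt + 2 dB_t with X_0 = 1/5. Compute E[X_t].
E[X_t] = 1/4 - exp(8*t)/20

Taking expectations and using E[dB_t] = 0, the mean m(t) = E[X_t] satisfies the ODE m'(t) = a m(t) + b with m(0) = x_0. With a = 8, b = -2, x_0 = 1/5, the solution is
  m(t) = x_0 * exp(a t) + (b/a) * (exp(a t) - 1)
       = (1/5) * exp(8 t) + ((-2)/8) * (exp(8 t) - 1)
       = 1/4 - exp(8*t)/20.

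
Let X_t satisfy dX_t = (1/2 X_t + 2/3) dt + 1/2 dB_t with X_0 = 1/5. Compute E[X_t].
E[X_t] = 23*exp(t/2)/15 - 4/3

Taking expectations and using E[dB_t] = 0, the mean m(t) = E[X_t] satisfies the ODE m'(t) = a m(t) + b with m(0) = x_0. With a = 1/2, b = 2/3, x_0 = 1/5, the solution is
  m(t) = x_0 * exp(a t) + (b/a) * (exp(a t) - 1)
       = (1/5) * exp((1/2) t) + ((2/3)/(1/2)) * (exp((1/2) t) - 1)
       = 23*exp(t/2)/15 - 4/3.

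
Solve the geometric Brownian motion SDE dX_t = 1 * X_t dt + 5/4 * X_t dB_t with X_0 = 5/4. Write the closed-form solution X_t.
X_t = 5/4 * exp((7/32) * t + (5/4) * B_t)

For GBM dX = mu X dt + sigma X dB with X_0 = x_0, apply Itô to Y = log X: dY = (mu - sigma^2/2) dt + sigma dB, so Y_t = log(x_0) + (mu - sigma^2/2) t + sigma B_t and hence X_t = x_0 * exp((mu - sigma^2/2) t + sigma B_t).
With mu = 1, sigma = 5/4, x_0 = 5/4, this gives:
  X_t = 5/4 * exp((7/32) * t + (5/4) * B_t).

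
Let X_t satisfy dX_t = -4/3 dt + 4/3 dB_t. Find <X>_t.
<X>_t = 16*t/9

For an Itô process dX_t = a(t) dt + b(t) dB_t, the quadratic variation is <X>_t = int_0^t b(s)^2 ds (the drift term does not contribute). Here b(s) = 4/3, so
  b(s)^2 = 16/9.
Integrating from 0 to t:
  <X>_t = int_0^t (16/9) ds = 16*t/9.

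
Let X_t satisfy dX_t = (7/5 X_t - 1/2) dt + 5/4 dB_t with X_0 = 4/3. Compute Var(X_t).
Var(X_t) = 125*exp(14*t/5)/224 - 125/224

The variance V(t) = Var(X_t) satisfies V'(t) = 2 a V(t) + c^2 with V(0) = 0 (drift coefficient is linear in X, diffusion is constant). With a = 7/5, c = 5/4, the solution is
  V(t) = (c^2 / (2 a)) * (exp(2 a t) - 1)
       = ((5/4)^2 / (2*(7/5))) * (exp((14/5) t) - 1)
       = 125*exp(14*t/5)/224 - 125/224.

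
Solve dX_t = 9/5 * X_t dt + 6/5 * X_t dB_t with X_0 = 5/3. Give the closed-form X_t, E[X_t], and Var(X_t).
X_t = 5/3 * exp((27/25) t + (6/5) B_t); E[X_t] = 5*exp(9*t/5)/3; Var(X_t) = 25*(exp(36*t/25) - 1)*exp(18*t/5)/9

For GBM dX = mu X dt + sigma X dB with X_0 = x_0, apply Itô to Y = log X: dY = (mu - sigma^2/2) dt + sigma dB, so Y_t = log(x_0) + (mu - sigma^2/2) t + sigma B_t and hence X_t = x_0 * exp((mu - sigma^2/2) t + sigma B_t).
With mu = 9/5, sigma = 6/5, x_0 = 5/3, this gives:
  X_t = 5/3 * exp((27/25) * t + (6/5) * B_t).
Since sigma*B_t ~ Normal(0, sigma^2 t), E[exp(sigma*B_t)] = exp(sigma^2 t / 2); so E[X_t] = x_0 * exp((mu - sigma^2/2) t) * exp(sigma^2 t / 2) = x_0 * exp(mu t) = 5*exp(9*t/5)/3.
Var(X_t) = E[X_t^2] - (E[X_t])^2 = x_0^2 * exp(2 mu t) * (exp(sigma^2 t) - 1) = 25*(exp(36*t/25) - 1)*exp(18*t/5)/9.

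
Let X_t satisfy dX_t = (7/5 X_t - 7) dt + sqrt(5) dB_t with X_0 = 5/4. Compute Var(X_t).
Var(X_t) = 25*exp(14*t/5)/14 - 25/14

The variance V(t) = Var(X_t) satisfies V'(t) = 2 a V(t) + c^2 with V(0) = 0 (drift coefficient is linear in X, diffusion is constant). With a = 7/5, c = sqrt(5), the solution is
  V(t) = (c^2 / (2 a)) * (exp(2 a t) - 1)
       = (sqrt(5)^2 / (2*(7/5))) * (exp((14/5) t) - 1)
       = 25*exp(14*t/5)/14 - 25/14.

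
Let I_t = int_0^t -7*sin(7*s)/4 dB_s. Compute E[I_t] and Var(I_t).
E[I_t] = 0; Var(I_t) = 49*t/32 - 7*sin(14*t)/64

The Itô integral of a deterministic integrand f(s) has mean 0 because each increment f(s) * (B_{s+ds} - B_s) has mean 0. By the Itô isometry:
  Var( int_0^t f(s) dB_s ) = E[ (int_0^t f(s) dB_s)^2 ] = int_0^t f(s)^2 ds.
Here f(s) = -7*sin(7*s)/4, so f(s)^2 = 49*sin(7*s)^2/16. Integrate:
  int_0^t (49*sin(7*s)^2/16) ds = 49*t/32 - 7*sin(14*t)/64.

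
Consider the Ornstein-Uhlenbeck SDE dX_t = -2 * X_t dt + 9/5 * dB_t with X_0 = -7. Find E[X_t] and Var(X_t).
E[X_t] = -7*exp(-2*t); Var(X_t) = 81/100 - 81*exp(-4*t)/100

The OU SDE dX = -theta X dt + sigma dB admits the integrating factor exp(theta t): d(exp(theta t) X_t) = sigma exp(theta t) dB_t. Integrating from 0 to t:
  X_t = x_0 * exp(-theta t) + sigma * int_0^t exp(-theta (t-s)) dB_s.
The Itô integral has mean 0 and (by the Itô isometry) variance sigma^2 * int_0^t exp(-2 theta (t - s)) ds = sigma^2 * (1 - exp(-2 theta t)) / (2 theta).
With theta = 2, sigma = 9/5, x_0 = -7:
  E[X_t] = -7 * exp(-2 t) = -7*exp(-2*t)
  Var(X_t) = (9/5)^2 * (1 - exp(-2*2 t)) / (2 * 2) = 81/100 - 81*exp(-4*t)/100.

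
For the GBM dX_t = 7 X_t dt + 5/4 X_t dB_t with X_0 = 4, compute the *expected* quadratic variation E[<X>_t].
E[<X>_t] = 400*exp(249*t/16)/249 - 400/249

<X>_t = int_0^t ((5/4) * X_s)^2 ds. Taking expectation inside the integral: E[<X>_t] = (5/4)^2 * int_0^t E[X_s^2] ds. For GBM, E[X_s^2] = x_0^2 * exp((2 mu + sigma^2) s). Integrating:
  E[<X>_t] = (5/4)^2 * 4^2 * (exp((2*7 + (5/4)^2) t) - 1) / (2*7 + (5/4)^2)
           = (5/4)^2 * 4^2 * (exp((249/16) t) - 1) / (249/16) = 400*exp(249*t/16)/249 - 400/249.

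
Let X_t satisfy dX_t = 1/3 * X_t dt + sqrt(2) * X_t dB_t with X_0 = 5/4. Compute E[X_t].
E[X_t] = 5*exp(t/3)/4

For GBM dX = mu X dt + sigma X dB with X_0 = x_0, apply Itô to Y = log X: dY = (mu - sigma^2/2) dt + sigma dB, so Y_t = log(x_0) + (mu - sigma^2/2) t + sigma B_t and hence X_t = x_0 * exp((mu - sigma^2/2) t + sigma B_t).
With mu = 1/3, sigma = sqrt(2), x_0 = 5/4, this gives:
  X_t = 5/4 * exp((-2/3) * t + (sqrt(2)) * B_t).
Since sigma*B_t ~ Normal(0, sigma^2 t), E[exp(sigma*B_t)] = exp(sigma^2 t / 2); so E[X_t] = x_0 * exp((mu - sigma^2/2) t) * exp(sigma^2 t / 2) = x_0 * exp(mu t) = 5*exp(t/3)/4.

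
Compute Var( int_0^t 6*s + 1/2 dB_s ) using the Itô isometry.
Var = t*(48*t^2 + 12*t + 1)/4

The Itô integral of a deterministic integrand f(s) has mean 0 because each increment f(s) * (B_{s+ds} - B_s) has mean 0. By the Itô isometry:
  Var( int_0^t f(s) dB_s ) = E[ (int_0^t f(s) dB_s)^2 ] = int_0^t f(s)^2 ds.
Here f(s) = 6*s + 1/2, so f(s)^2 = (12*s + 1)^2/4. Integrate:
  int_0^t ((12*s + 1)^2/4) ds = t*(48*t^2 + 12*t + 1)/4.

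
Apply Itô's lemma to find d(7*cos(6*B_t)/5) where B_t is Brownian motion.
d(7*cos(6*B_t)/5) = (-126*cos(6*B_t)/5) dt + (-42*sin(6*B_t)/5) dB_t

Itô's formula for f(B_t) gives d f(B_t) = f'(B_t) dB_t + (1/2) f''(B_t) dt. Compute derivatives of f(x) = 7*cos(6*x)/5:
  f'(x)  = -42*sin(6*x)/5
  f''(x) = -252*cos(6*x)/5
Substitute x = B_t and multiply the f'' term by 1/2:
  drift     = (1/2) * (-252*cos(6*x)/5) evaluated at B_t = -126*cos(6*B_t)/5
  diffusion = (-42*sin(6*x)/5) evaluated at B_t = -42*sin(6*B_t)/5
Therefore d(7*cos(6*B_t)/5) = (-126*cos(6*B_t)/5) dt + (-42*sin(6*B_t)/5) dB_t.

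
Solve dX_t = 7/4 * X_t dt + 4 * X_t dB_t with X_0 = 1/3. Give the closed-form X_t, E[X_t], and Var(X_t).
X_t = 1/3 * exp((-25/4) t + (4) B_t); E[X_t] = exp(7*t/4)/3; Var(X_t) = (exp(16*t) - 1)*exp(7*t/2)/9

For GBM dX = mu X dt + sigma X dB with X_0 = x_0, apply Itô to Y = log X: dY = (mu - sigma^2/2) dt + sigma dB, so Y_t = log(x_0) + (mu - sigma^2/2) t + sigma B_t and hence X_t = x_0 * exp((mu - sigma^2/2) t + sigma B_t).
With mu = 7/4, sigma = 4, x_0 = 1/3, this gives:
  X_t = 1/3 * exp((-25/4) * t + (4) * B_t).
Since sigma*B_t ~ Normal(0, sigma^2 t), E[exp(sigma*B_t)] = exp(sigma^2 t / 2); so E[X_t] = x_0 * exp((mu - sigma^2/2) t) * exp(sigma^2 t / 2) = x_0 * exp(mu t) = exp(7*t/4)/3.
Var(X_t) = E[X_t^2] - (E[X_t])^2 = x_0^2 * exp(2 mu t) * (exp(sigma^2 t) - 1) = (exp(16*t) - 1)*exp(7*t/2)/9.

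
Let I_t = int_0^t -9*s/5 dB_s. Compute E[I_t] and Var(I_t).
E[I_t] = 0; Var(I_t) = 27*t^3/25

The Itô integral of a deterministic integrand f(s) has mean 0 because each increment f(s) * (B_{s+ds} - B_s) has mean 0. By the Itô isometry:
  Var( int_0^t f(s) dB_s ) = E[ (int_0^t f(s) dB_s)^2 ] = int_0^t f(s)^2 ds.
Here f(s) = -9*s/5, so f(s)^2 = 81*s^2/25. Integrate:
  int_0^t (81*s^2/25) ds = 27*t^3/25.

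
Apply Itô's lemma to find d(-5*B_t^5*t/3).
d(-5*B_t^5*t/3) = (5*B_t^3*(-B_t^2 - 10*t)/3) dt + (-25*B_t^4*t/3) dB_t

Itô's formula for f(t, x): d f(t, B_t) = (f_t + (1/2) f_xx) dt + f_x dB_t. Compute partials of f(t, x) = -5*t*x^5/3:
  f_t(t,x)  = -5*x^5/3
  f_x(t,x)  = -25*t*x^4/3
  f_xx(t,x) = -100*t*x^3/3
Assemble drift = f_t + (1/2) f_xx = 5*x^3*(-10*t - x^2)/3 and diffusion = f_x = -25*t*x^4/3. Substituting x = B_t:
  d(-5*B_t^5*t/3) = (5*B_t^3*(-B_t^2 - 10*t)/3) dt + (-25*B_t^4*t/3) dB_t.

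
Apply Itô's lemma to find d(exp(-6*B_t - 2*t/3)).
d(exp(-6*B_t - 2*t/3)) = (52*exp(-6*B_t - 2*t/3)/3) dt + (-6*exp(-6*B_t - 2*t/3)) dB_t

Itô's formula for f(t, x): d f(t, B_t) = (f_t + (1/2) f_xx) dt + f_x dB_t. Compute partials of f(t, x) = exp(-2*t/3 - 6*x):
  f_t(t,x)  = -2*exp(-2*t/3 - 6*x)/3
  f_x(t,x)  = -6*exp(-2*t/3 - 6*x)
  f_xx(t,x) = 36*exp(-2*t/3 - 6*x)
Assemble drift = f_t + (1/2) f_xx = 52*exp(-2*t/3 - 6*x)/3 and diffusion = f_x = -6*exp(-2*t/3 - 6*x). Substituting x = B_t:
  d(exp(-6*B_t - 2*t/3)) = (52*exp(-6*B_t - 2*t/3)/3) dt + (-6*exp(-6*B_t - 2*t/3)) dB_t.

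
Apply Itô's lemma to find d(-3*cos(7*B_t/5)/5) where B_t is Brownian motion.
d(-3*cos(7*B_t/5)/5) = (147*cos(7*B_t/5)/250) dt + (21*sin(7*B_t/5)/25) dB_t

Itô's formula for f(B_t) gives d f(B_t) = f'(B_t) dB_t + (1/2) f''(B_t) dt. Compute derivatives of f(x) = -3*cos(7*x/5)/5:
  f'(x)  = 21*sin(7*x/5)/25
  f''(x) = 147*cos(7*x/5)/125
Substitute x = B_t and multiply the f'' term by 1/2:
  drift     = (1/2) * (147*cos(7*x/5)/125) evaluated at B_t = 147*cos(7*B_t/5)/250
  diffusion = (21*sin(7*x/5)/25) evaluated at B_t = 21*sin(7*B_t/5)/25
Therefore d(-3*cos(7*B_t/5)/5) = (147*cos(7*B_t/5)/250) dt + (21*sin(7*B_t/5)/25) dB_t.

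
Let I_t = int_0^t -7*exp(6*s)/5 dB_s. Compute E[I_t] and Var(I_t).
E[I_t] = 0; Var(I_t) = 49*exp(12*t)/300 - 49/300

The Itô integral of a deterministic integrand f(s) has mean 0 because each increment f(s) * (B_{s+ds} - B_s) has mean 0. By the Itô isometry:
  Var( int_0^t f(s) dB_s ) = E[ (int_0^t f(s) dB_s)^2 ] = int_0^t f(s)^2 ds.
Here f(s) = -7*exp(6*s)/5, so f(s)^2 = 49*exp(12*s)/25. Integrate:
  int_0^t (49*exp(12*s)/25) ds = 49*exp(12*t)/300 - 49/300.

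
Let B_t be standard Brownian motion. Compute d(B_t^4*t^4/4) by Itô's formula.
d(B_t^4*t^4/4) = (B_t^2*t^3*(B_t^2 + 3*t/2)) dt + (B_t^3*t^4) dB_t

Itô's formula for f(t, x): d f(t, B_t) = (f_t + (1/2) f_xx) dt + f_x dB_t. Compute partials of f(t, x) = t^4*x^4/4:
  f_t(t,x)  = t^3*x^4
  f_x(t,x)  = t^4*x^3
  f_xx(t,x) = 3*t^4*x^2
Assemble drift = f_t + (1/2) f_xx = t^3*x^2*(3*t/2 + x^2) and diffusion = f_x = t^4*x^3. Substituting x = B_t:
  d(B_t^4*t^4/4) = (B_t^2*t^3*(B_t^2 + 3*t/2)) dt + (B_t^3*t^4) dB_t.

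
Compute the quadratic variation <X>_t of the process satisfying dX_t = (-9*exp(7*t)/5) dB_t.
<X>_t = 81*exp(14*t)/350 - 81/350

For an Itô process dX_t = a(t) dt + b(t) dB_t, the quadratic variation is <X>_t = int_0^t b(s)^2 ds (the drift term does not contribute). Here b(s) = -9*exp(7*s)/5, so
  b(s)^2 = 81*exp(14*s)/25.
Integrating from 0 to t:
  <X>_t = int_0^t (81*exp(14*s)/25) ds = 81*exp(14*t)/350 - 81/350.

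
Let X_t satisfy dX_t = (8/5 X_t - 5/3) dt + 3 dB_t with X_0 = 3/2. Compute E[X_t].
E[X_t] = 11*exp(8*t/5)/24 + 25/24

Taking expectations and using E[dB_t] = 0, the mean m(t) = E[X_t] satisfies the ODE m'(t) = a m(t) + b with m(0) = x_0. With a = 8/5, b = -5/3, x_0 = 3/2, the solution is
  m(t) = x_0 * exp(a t) + (b/a) * (exp(a t) - 1)
       = (3/2) * exp((8/5) t) + ((-5/3)/(8/5)) * (exp((8/5) t) - 1)
       = 11*exp(8*t/5)/24 + 25/24.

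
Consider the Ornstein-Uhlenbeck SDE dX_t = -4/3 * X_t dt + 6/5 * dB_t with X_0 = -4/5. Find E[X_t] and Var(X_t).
E[X_t] = -4*exp(-4*t/3)/5; Var(X_t) = 27/50 - 27*exp(-8*t/3)/50

The OU SDE dX = -theta X dt + sigma dB admits the integrating factor exp(theta t): d(exp(theta t) X_t) = sigma exp(theta t) dB_t. Integrating from 0 to t:
  X_t = x_0 * exp(-theta t) + sigma * int_0^t exp(-theta (t-s)) dB_s.
The Itô integral has mean 0 and (by the Itô isometry) variance sigma^2 * int_0^t exp(-2 theta (t - s)) ds = sigma^2 * (1 - exp(-2 theta t)) / (2 theta).
With theta = 4/3, sigma = 6/5, x_0 = -4/5:
  E[X_t] = -4/5 * exp(-4/3 t) = -4*exp(-4*t/3)/5
  Var(X_t) = (6/5)^2 * (1 - exp(-2*4/3 t)) / (2 * 4/3) = 27/50 - 27*exp(-8*t/3)/50.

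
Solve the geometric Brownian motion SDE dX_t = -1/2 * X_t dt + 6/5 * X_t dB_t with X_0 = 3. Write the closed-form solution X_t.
X_t = 3 * exp((-61/50) * t + (6/5) * B_t)

For GBM dX = mu X dt + sigma X dB with X_0 = x_0, apply Itô to Y = log X: dY = (mu - sigma^2/2) dt + sigma dB, so Y_t = log(x_0) + (mu - sigma^2/2) t + sigma B_t and hence X_t = x_0 * exp((mu - sigma^2/2) t + sigma B_t).
With mu = -1/2, sigma = 6/5, x_0 = 3, this gives:
  X_t = 3 * exp((-61/50) * t + (6/5) * B_t).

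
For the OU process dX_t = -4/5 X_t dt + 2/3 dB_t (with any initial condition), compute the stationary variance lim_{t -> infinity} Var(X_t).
lim Var(X_t) = 5/18

The OU SDE dX = -theta X dt + sigma dB admits the integrating factor exp(theta t): d(exp(theta t) X_t) = sigma exp(theta t) dB_t. Integrating from 0 to t gives X_t = x_0 * exp(-theta t) + sigma * int_0^t exp(-theta (t-s)) dB_s for any initial x_0. The Itô integral has variance (by the Itô isometry) sigma^2 * int_0^t exp(-2 theta (t - s)) ds = sigma^2 * (1 - exp(-2 theta t)) / (2 theta), independent of x_0.
With theta = 4/5, sigma = 2/3:
  Var(X_t) = (2/3)^2 * (1 - exp(-2*4/5 t)) / (2 * 4/5) = 5/18 - 5*exp(-8*t/5)/18.
As t -> infinity, exp(-2*4/5 t) -> 0, so the stationary variance is sigma^2 / (2 theta) = 5/18.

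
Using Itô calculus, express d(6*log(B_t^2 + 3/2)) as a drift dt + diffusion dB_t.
d(6*log(B_t^2 + 3/2)) = (12*(3 - 2*B_t^2)/(2*B_t^2 + 3)^2) dt + (24*B_t/(2*B_t^2 + 3)) dB_t

Itô's formula for f(B_t) gives d f(B_t) = f'(B_t) dB_t + (1/2) f''(B_t) dt. Compute derivatives of f(x) = 6*log(x^2 + 3/2):
  f'(x)  = 24*x/(2*x^2 + 3)
  f''(x) = 24*(3 - 2*x^2)/(2*x^2 + 3)^2
Substitute x = B_t and multiply the f'' term by 1/2:
  drift     = (1/2) * (24*(3 - 2*x^2)/(2*x^2 + 3)^2) evaluated at B_t = 12*(3 - 2*B_t^2)/(2*B_t^2 + 3)^2
  diffusion = (24*x/(2*x^2 + 3)) evaluated at B_t = 24*B_t/(2*B_t^2 + 3)
Therefore d(6*log(B_t^2 + 3/2)) = (12*(3 - 2*B_t^2)/(2*B_t^2 + 3)^2) dt + (24*B_t/(2*B_t^2 + 3)) dB_t.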